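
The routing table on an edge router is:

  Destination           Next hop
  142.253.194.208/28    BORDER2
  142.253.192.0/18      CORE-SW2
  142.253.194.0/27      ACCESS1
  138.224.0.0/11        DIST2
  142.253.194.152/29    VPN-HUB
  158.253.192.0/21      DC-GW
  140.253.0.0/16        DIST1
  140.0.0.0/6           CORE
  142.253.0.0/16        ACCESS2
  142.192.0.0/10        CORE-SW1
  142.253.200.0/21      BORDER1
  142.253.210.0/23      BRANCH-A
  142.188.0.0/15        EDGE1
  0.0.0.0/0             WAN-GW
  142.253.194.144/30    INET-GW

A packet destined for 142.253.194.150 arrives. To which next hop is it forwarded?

CORE-SW2

Routes whose prefix contains 142.253.194.150:
  0.0.0.0/0 (default, matches everything) -> WAN-GW
  140.0.0.0/6 (140.0.0.0 - 143.255.255.255) -> CORE
  142.192.0.0/10 (142.192.0.0 - 142.255.255.255) -> CORE-SW1
  142.253.0.0/16 (142.253.0.0 - 142.253.255.255) -> ACCESS2
  142.253.192.0/18 (142.253.192.0 - 142.253.255.255) -> CORE-SW2
More-specific entries that do NOT match:
  142.253.194.144/30 (142.253.194.144 - 142.253.194.147) does not contain 142.253.194.150
  142.253.194.152/29 (142.253.194.152 - 142.253.194.159) does not contain 142.253.194.150
  142.253.194.208/28 (142.253.194.208 - 142.253.194.223) does not contain 142.253.194.150
  142.253.194.0/27 (142.253.194.0 - 142.253.194.31) does not contain 142.253.194.150
  142.253.210.0/23 (142.253.210.0 - 142.253.211.255) does not contain 142.253.194.150
  158.253.192.0/21 (158.253.192.0 - 158.253.199.255) does not contain 142.253.194.150
  142.253.200.0/21 (142.253.200.0 - 142.253.207.255) does not contain 142.253.194.150
Longest matching prefix is /18 -> next hop CORE-SW2.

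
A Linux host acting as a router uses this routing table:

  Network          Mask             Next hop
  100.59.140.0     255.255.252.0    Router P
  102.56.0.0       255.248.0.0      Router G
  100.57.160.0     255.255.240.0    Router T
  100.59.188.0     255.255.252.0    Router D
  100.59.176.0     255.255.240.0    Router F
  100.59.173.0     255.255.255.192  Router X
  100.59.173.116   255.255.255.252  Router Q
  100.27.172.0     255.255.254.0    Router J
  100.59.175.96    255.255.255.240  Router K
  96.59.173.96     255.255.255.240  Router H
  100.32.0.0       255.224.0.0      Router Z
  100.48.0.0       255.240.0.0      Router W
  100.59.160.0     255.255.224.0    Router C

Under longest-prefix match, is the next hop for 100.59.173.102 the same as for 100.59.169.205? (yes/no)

100.59.173.102: longest match 100.59.160.0/19 -> Router C
100.59.169.205: longest match 100.59.160.0/19 -> Router C

yes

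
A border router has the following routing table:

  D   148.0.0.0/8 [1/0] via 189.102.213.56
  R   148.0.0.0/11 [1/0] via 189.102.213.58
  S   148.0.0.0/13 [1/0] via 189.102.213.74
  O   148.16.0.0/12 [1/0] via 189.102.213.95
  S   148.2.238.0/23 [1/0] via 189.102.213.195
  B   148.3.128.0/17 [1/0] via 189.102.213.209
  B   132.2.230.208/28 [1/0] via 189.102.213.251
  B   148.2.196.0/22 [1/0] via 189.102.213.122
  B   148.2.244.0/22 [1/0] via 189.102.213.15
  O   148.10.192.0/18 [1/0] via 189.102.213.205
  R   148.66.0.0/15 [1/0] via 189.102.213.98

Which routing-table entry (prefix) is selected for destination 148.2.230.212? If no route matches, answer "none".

148.0.0.0/13

Entries matching 148.2.230.212:
  148.0.0.0/8 (148.0.0.0 - 148.255.255.255)
  148.0.0.0/11 (148.0.0.0 - 148.31.255.255)
  148.0.0.0/13 (148.0.0.0 - 148.7.255.255)
Most specific is 148.0.0.0/13.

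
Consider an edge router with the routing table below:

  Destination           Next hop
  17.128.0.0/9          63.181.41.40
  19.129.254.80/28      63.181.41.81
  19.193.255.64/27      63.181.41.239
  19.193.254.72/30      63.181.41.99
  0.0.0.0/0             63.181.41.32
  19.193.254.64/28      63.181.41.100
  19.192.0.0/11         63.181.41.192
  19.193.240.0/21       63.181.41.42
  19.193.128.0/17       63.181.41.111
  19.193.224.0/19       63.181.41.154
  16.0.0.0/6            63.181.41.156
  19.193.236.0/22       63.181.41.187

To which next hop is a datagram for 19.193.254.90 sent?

63.181.41.154

Routes whose prefix contains 19.193.254.90:
  0.0.0.0/0 (default, matches everything) -> 63.181.41.32
  16.0.0.0/6 (16.0.0.0 - 19.255.255.255) -> 63.181.41.156
  19.192.0.0/11 (19.192.0.0 - 19.223.255.255) -> 63.181.41.192
  19.193.128.0/17 (19.193.128.0 - 19.193.255.255) -> 63.181.41.111
  19.193.224.0/19 (19.193.224.0 - 19.193.255.255) -> 63.181.41.154
More-specific entries that do NOT match:
  19.193.254.72/30 (19.193.254.72 - 19.193.254.75) does not contain 19.193.254.90
  19.129.254.80/28 (19.129.254.80 - 19.129.254.95) does not contain 19.193.254.90
  19.193.254.64/28 (19.193.254.64 - 19.193.254.79) does not contain 19.193.254.90
  19.193.255.64/27 (19.193.255.64 - 19.193.255.95) does not contain 19.193.254.90
  19.193.236.0/22 (19.193.236.0 - 19.193.239.255) does not contain 19.193.254.90
  19.193.240.0/21 (19.193.240.0 - 19.193.247.255) does not contain 19.193.254.90
Longest matching prefix is /19 -> next hop 63.181.41.154.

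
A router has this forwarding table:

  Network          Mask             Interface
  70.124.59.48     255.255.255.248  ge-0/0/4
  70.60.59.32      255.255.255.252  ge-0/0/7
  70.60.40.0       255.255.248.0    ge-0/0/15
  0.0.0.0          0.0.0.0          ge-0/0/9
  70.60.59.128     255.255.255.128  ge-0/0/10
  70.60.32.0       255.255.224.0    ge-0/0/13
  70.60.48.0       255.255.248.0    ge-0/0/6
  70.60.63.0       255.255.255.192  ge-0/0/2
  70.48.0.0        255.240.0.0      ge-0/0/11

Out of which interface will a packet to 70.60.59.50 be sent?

Routes whose prefix contains 70.60.59.50:
  0.0.0.0/0 (default, matches everything) -> ge-0/0/9
  70.48.0.0/12 (70.48.0.0 - 70.63.255.255) -> ge-0/0/11
  70.60.32.0/19 (70.60.32.0 - 70.60.63.255) -> ge-0/0/13
More-specific entries that do NOT match:
  70.60.59.32/30 (70.60.59.32 - 70.60.59.35) does not contain 70.60.59.50
  70.124.59.48/29 (70.124.59.48 - 70.124.59.55) does not contain 70.60.59.50
  70.60.63.0/26 (70.60.63.0 - 70.60.63.63) does not contain 70.60.59.50
  70.60.59.128/25 (70.60.59.128 - 70.60.59.255) does not contain 70.60.59.50
  70.60.40.0/21 (70.60.40.0 - 70.60.47.255) does not contain 70.60.59.50
  70.60.48.0/21 (70.60.48.0 - 70.60.55.255) does not contain 70.60.59.50
Longest matching prefix is /19 -> interface ge-0/0/13.

ge-0/0/13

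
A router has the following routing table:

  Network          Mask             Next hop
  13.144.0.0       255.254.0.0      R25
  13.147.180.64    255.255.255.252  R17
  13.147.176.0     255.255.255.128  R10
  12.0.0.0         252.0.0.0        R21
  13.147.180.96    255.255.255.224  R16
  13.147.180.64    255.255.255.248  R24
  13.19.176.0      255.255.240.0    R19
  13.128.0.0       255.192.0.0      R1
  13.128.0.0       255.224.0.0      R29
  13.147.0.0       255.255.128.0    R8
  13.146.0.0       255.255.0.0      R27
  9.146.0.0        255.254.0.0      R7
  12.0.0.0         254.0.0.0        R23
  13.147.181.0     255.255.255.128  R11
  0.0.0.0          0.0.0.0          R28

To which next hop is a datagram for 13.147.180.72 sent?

R29

Routes whose prefix contains 13.147.180.72:
  0.0.0.0/0 (default, matches everything) -> R28
  12.0.0.0/6 (12.0.0.0 - 15.255.255.255) -> R21
  12.0.0.0/7 (12.0.0.0 - 13.255.255.255) -> R23
  13.128.0.0/10 (13.128.0.0 - 13.191.255.255) -> R1
  13.128.0.0/11 (13.128.0.0 - 13.159.255.255) -> R29
More-specific entries that do NOT match:
  13.147.180.64/30 (13.147.180.64 - 13.147.180.67) does not contain 13.147.180.72
  13.147.180.64/29 (13.147.180.64 - 13.147.180.71) does not contain 13.147.180.72
  13.147.180.96/27 (13.147.180.96 - 13.147.180.127) does not contain 13.147.180.72
  13.147.176.0/25 (13.147.176.0 - 13.147.176.127) does not contain 13.147.180.72
  13.147.181.0/25 (13.147.181.0 - 13.147.181.127) does not contain 13.147.180.72
  13.19.176.0/20 (13.19.176.0 - 13.19.191.255) does not contain 13.147.180.72
  13.147.0.0/17 (13.147.0.0 - 13.147.127.255) does not contain 13.147.180.72
  13.146.0.0/16 (13.146.0.0 - 13.146.255.255) does not contain 13.147.180.72
  13.144.0.0/15 (13.144.0.0 - 13.145.255.255) does not contain 13.147.180.72
  9.146.0.0/15 (9.146.0.0 - 9.147.255.255) does not contain 13.147.180.72
Longest matching prefix is /11 -> next hop R29.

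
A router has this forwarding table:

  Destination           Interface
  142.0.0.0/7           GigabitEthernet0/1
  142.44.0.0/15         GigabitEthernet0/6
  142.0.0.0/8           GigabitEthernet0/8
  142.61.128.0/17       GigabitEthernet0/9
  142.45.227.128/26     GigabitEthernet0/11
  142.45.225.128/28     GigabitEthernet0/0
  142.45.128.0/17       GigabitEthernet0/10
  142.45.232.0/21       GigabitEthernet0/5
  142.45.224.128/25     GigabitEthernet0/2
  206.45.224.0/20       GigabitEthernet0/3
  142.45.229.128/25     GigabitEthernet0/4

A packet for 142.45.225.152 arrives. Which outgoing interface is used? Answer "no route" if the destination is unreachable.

Routes whose prefix contains 142.45.225.152:
  142.0.0.0/7 (142.0.0.0 - 143.255.255.255) -> GigabitEthernet0/1
  142.0.0.0/8 (142.0.0.0 - 142.255.255.255) -> GigabitEthernet0/8
  142.44.0.0/15 (142.44.0.0 - 142.45.255.255) -> GigabitEthernet0/6
  142.45.128.0/17 (142.45.128.0 - 142.45.255.255) -> GigabitEthernet0/10
More-specific entries that do NOT match:
  142.45.225.128/28 (142.45.225.128 - 142.45.225.143) does not contain 142.45.225.152
  142.45.227.128/26 (142.45.227.128 - 142.45.227.191) does not contain 142.45.225.152
  142.45.224.128/25 (142.45.224.128 - 142.45.224.255) does not contain 142.45.225.152
  142.45.229.128/25 (142.45.229.128 - 142.45.229.255) does not contain 142.45.225.152
  142.45.232.0/21 (142.45.232.0 - 142.45.239.255) does not contain 142.45.225.152
  206.45.224.0/20 (206.45.224.0 - 206.45.239.255) does not contain 142.45.225.152
Longest matching prefix is /17 -> interface GigabitEthernet0/10.

GigabitEthernet0/10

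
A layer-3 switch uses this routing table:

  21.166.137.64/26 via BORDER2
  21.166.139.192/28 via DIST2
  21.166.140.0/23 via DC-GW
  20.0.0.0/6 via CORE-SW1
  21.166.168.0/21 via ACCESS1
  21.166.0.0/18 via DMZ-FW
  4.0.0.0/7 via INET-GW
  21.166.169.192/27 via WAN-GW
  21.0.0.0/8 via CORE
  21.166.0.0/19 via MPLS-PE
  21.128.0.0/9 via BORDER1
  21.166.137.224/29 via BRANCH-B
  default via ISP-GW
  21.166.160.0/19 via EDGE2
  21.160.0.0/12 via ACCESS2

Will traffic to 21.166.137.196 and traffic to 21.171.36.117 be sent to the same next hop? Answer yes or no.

21.166.137.196: longest match 21.160.0.0/12 -> ACCESS2
21.171.36.117: longest match 21.160.0.0/12 -> ACCESS2

yes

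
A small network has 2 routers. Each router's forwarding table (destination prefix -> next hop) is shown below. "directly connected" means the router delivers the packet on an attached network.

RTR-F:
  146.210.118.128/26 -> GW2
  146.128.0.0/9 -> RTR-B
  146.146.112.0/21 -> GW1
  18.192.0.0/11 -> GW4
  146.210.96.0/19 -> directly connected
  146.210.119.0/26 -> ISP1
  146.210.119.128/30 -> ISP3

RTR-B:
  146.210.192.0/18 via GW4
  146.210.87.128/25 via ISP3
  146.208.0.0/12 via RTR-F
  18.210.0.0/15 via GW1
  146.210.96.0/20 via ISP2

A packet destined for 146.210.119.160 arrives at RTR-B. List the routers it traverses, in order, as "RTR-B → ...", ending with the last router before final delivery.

At RTR-B: longest match for 146.210.119.160 is 146.208.0.0/12 -> RTR-F
At RTR-F: longest match for 146.210.119.160 is 146.210.96.0/19 -> directly connected

RTR-B → RTR-F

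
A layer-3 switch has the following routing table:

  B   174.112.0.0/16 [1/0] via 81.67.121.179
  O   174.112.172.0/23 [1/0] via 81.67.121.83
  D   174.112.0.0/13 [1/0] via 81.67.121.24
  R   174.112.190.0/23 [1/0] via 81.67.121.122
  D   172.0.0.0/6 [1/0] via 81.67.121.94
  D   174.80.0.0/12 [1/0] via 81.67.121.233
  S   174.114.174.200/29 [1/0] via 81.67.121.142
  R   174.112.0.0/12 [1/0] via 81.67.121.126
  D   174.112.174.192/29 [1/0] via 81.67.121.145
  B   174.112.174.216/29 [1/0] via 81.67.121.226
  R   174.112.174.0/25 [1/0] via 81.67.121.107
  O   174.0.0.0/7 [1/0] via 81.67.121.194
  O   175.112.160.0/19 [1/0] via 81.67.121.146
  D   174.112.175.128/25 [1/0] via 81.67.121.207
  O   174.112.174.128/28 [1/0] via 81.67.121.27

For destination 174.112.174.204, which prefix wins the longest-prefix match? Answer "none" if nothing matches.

174.112.0.0/16

Entries matching 174.112.174.204:
  172.0.0.0/6 (172.0.0.0 - 175.255.255.255)
  174.0.0.0/7 (174.0.0.0 - 175.255.255.255)
  174.112.0.0/12 (174.112.0.0 - 174.127.255.255)
  174.112.0.0/13 (174.112.0.0 - 174.119.255.255)
  174.112.0.0/16 (174.112.0.0 - 174.112.255.255)
Most specific is 174.112.0.0/16.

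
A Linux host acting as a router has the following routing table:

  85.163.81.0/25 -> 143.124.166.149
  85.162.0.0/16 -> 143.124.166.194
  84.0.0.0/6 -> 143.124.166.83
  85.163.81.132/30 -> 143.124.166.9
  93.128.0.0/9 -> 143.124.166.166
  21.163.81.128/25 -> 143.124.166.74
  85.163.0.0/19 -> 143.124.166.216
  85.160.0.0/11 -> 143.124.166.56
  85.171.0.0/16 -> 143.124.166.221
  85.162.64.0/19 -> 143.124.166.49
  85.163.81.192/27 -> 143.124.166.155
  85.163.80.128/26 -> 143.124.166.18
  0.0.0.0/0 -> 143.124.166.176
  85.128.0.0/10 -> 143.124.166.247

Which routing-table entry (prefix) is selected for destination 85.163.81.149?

Entries matching 85.163.81.149:
  0.0.0.0/0 (default, matches everything)
  84.0.0.0/6 (84.0.0.0 - 87.255.255.255)
  85.128.0.0/10 (85.128.0.0 - 85.191.255.255)
  85.160.0.0/11 (85.160.0.0 - 85.191.255.255)
Most specific is 85.160.0.0/11.

85.160.0.0/11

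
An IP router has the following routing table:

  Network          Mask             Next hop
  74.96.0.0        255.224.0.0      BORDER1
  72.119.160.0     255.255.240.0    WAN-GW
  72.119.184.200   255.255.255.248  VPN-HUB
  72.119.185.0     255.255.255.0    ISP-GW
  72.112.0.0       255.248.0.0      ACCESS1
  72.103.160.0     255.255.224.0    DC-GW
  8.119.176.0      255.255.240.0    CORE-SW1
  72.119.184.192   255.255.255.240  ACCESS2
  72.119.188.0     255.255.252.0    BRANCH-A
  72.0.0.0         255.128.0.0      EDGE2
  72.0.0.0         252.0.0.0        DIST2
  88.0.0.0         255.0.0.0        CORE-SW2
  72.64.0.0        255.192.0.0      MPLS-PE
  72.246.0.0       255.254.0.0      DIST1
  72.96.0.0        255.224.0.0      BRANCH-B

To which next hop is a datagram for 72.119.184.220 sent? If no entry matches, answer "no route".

Routes whose prefix contains 72.119.184.220:
  72.0.0.0/6 (72.0.0.0 - 75.255.255.255) -> DIST2
  72.0.0.0/9 (72.0.0.0 - 72.127.255.255) -> EDGE2
  72.64.0.0/10 (72.64.0.0 - 72.127.255.255) -> MPLS-PE
  72.96.0.0/11 (72.96.0.0 - 72.127.255.255) -> BRANCH-B
  72.112.0.0/13 (72.112.0.0 - 72.119.255.255) -> ACCESS1
More-specific entries that do NOT match:
  72.119.184.200/29 (72.119.184.200 - 72.119.184.207) does not contain 72.119.184.220
  72.119.184.192/28 (72.119.184.192 - 72.119.184.207) does not contain 72.119.184.220
  72.119.185.0/24 (72.119.185.0 - 72.119.185.255) does not contain 72.119.184.220
  72.119.188.0/22 (72.119.188.0 - 72.119.191.255) does not contain 72.119.184.220
  72.119.160.0/20 (72.119.160.0 - 72.119.175.255) does not contain 72.119.184.220
  8.119.176.0/20 (8.119.176.0 - 8.119.191.255) does not contain 72.119.184.220
  72.103.160.0/19 (72.103.160.0 - 72.103.191.255) does not contain 72.119.184.220
  72.246.0.0/15 (72.246.0.0 - 72.247.255.255) does not contain 72.119.184.220
Longest matching prefix is /13 -> next hop ACCESS1.

ACCESS1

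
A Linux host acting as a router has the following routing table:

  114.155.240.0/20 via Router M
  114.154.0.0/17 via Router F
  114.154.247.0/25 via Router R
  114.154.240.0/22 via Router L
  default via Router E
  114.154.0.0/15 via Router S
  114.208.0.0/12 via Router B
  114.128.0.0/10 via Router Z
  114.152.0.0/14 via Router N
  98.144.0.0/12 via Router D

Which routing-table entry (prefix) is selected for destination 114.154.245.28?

114.154.0.0/15

Entries matching 114.154.245.28:
  0.0.0.0/0 (default, matches everything)
  114.128.0.0/10 (114.128.0.0 - 114.191.255.255)
  114.152.0.0/14 (114.152.0.0 - 114.155.255.255)
  114.154.0.0/15 (114.154.0.0 - 114.155.255.255)
Most specific is 114.154.0.0/15.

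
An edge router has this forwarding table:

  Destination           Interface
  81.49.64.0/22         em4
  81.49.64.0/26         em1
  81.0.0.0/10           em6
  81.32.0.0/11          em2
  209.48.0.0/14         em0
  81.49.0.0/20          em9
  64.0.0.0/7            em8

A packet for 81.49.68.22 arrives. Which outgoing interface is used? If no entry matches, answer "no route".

Routes whose prefix contains 81.49.68.22:
  81.0.0.0/10 (81.0.0.0 - 81.63.255.255) -> em6
  81.32.0.0/11 (81.32.0.0 - 81.63.255.255) -> em2
More-specific entries that do NOT match:
  81.49.64.0/26 (81.49.64.0 - 81.49.64.63) does not contain 81.49.68.22
  81.49.64.0/22 (81.49.64.0 - 81.49.67.255) does not contain 81.49.68.22
  81.49.0.0/20 (81.49.0.0 - 81.49.15.255) does not contain 81.49.68.22
  209.48.0.0/14 (209.48.0.0 - 209.51.255.255) does not contain 81.49.68.22
Longest matching prefix is /11 -> interface em2.

em2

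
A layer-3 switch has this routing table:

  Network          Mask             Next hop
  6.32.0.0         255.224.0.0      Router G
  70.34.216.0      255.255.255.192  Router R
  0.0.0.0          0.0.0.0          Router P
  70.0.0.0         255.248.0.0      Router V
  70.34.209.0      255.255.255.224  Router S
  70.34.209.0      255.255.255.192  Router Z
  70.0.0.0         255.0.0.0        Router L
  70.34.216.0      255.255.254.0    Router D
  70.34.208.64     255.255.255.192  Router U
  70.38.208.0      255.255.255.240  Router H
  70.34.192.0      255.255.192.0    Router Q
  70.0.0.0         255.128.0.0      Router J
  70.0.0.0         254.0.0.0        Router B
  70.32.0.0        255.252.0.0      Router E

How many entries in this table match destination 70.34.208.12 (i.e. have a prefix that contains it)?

6

Prefixes containing 70.34.208.12:
  0.0.0.0/0 (default, matches everything)
  70.0.0.0/7 (70.0.0.0 - 71.255.255.255)
  70.0.0.0/8 (70.0.0.0 - 70.255.255.255)
  70.0.0.0/9 (70.0.0.0 - 70.127.255.255)
  70.32.0.0/14 (70.32.0.0 - 70.35.255.255)
  70.34.192.0/18 (70.34.192.0 - 70.34.255.255)
Total matching entries: 6.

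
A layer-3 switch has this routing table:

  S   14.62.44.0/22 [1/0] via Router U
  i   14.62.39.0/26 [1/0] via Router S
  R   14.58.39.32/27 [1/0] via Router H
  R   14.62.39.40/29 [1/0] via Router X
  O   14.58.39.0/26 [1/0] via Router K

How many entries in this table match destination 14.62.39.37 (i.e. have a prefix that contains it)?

Prefixes containing 14.62.39.37:
  14.62.39.0/26 (14.62.39.0 - 14.62.39.63)
Total matching entries: 1.

1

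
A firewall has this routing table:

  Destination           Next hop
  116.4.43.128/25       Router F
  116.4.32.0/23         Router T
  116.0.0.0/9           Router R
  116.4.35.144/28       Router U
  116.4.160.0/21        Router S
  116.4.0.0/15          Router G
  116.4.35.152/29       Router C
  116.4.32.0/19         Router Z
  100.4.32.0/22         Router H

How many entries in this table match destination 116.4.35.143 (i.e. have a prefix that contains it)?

3

Prefixes containing 116.4.35.143:
  116.0.0.0/9 (116.0.0.0 - 116.127.255.255)
  116.4.0.0/15 (116.4.0.0 - 116.5.255.255)
  116.4.32.0/19 (116.4.32.0 - 116.4.63.255)
Total matching entries: 3.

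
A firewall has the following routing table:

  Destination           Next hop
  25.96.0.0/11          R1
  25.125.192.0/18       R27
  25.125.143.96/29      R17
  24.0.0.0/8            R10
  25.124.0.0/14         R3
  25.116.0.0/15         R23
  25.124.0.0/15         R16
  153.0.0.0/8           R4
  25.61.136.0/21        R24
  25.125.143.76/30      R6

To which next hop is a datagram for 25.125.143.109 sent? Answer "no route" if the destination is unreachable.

R16

Routes whose prefix contains 25.125.143.109:
  25.96.0.0/11 (25.96.0.0 - 25.127.255.255) -> R1
  25.124.0.0/14 (25.124.0.0 - 25.127.255.255) -> R3
  25.124.0.0/15 (25.124.0.0 - 25.125.255.255) -> R16
More-specific entries that do NOT match:
  25.125.143.76/30 (25.125.143.76 - 25.125.143.79) does not contain 25.125.143.109
  25.125.143.96/29 (25.125.143.96 - 25.125.143.103) does not contain 25.125.143.109
  25.61.136.0/21 (25.61.136.0 - 25.61.143.255) does not contain 25.125.143.109
  25.125.192.0/18 (25.125.192.0 - 25.125.255.255) does not contain 25.125.143.109
Longest matching prefix is /15 -> next hop R16.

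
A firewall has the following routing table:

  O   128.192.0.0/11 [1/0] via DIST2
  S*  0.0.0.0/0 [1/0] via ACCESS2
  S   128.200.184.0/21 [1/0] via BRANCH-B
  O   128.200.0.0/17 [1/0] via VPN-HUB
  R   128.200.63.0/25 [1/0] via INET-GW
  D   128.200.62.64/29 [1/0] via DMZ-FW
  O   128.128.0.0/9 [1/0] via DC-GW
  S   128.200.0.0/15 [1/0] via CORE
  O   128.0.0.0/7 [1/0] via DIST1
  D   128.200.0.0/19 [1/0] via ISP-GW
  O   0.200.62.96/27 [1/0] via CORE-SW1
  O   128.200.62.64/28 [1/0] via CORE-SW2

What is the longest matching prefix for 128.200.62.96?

Entries matching 128.200.62.96:
  0.0.0.0/0 (default, matches everything)
  128.0.0.0/7 (128.0.0.0 - 129.255.255.255)
  128.128.0.0/9 (128.128.0.0 - 128.255.255.255)
  128.192.0.0/11 (128.192.0.0 - 128.223.255.255)
  128.200.0.0/15 (128.200.0.0 - 128.201.255.255)
  128.200.0.0/17 (128.200.0.0 - 128.200.127.255)
Most specific is 128.200.0.0/17.

128.200.0.0/17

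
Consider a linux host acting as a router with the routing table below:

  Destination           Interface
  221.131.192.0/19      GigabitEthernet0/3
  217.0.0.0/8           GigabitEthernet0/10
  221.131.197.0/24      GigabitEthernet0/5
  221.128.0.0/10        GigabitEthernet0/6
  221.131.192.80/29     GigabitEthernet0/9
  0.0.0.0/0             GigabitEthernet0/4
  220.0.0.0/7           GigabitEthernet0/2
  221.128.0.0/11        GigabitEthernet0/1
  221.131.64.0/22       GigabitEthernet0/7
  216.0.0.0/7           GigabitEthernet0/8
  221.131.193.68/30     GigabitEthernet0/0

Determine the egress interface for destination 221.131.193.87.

GigabitEthernet0/3

Routes whose prefix contains 221.131.193.87:
  0.0.0.0/0 (default, matches everything) -> GigabitEthernet0/4
  220.0.0.0/7 (220.0.0.0 - 221.255.255.255) -> GigabitEthernet0/2
  221.128.0.0/10 (221.128.0.0 - 221.191.255.255) -> GigabitEthernet0/6
  221.128.0.0/11 (221.128.0.0 - 221.159.255.255) -> GigabitEthernet0/1
  221.131.192.0/19 (221.131.192.0 - 221.131.223.255) -> GigabitEthernet0/3
More-specific entries that do NOT match:
  221.131.193.68/30 (221.131.193.68 - 221.131.193.71) does not contain 221.131.193.87
  221.131.192.80/29 (221.131.192.80 - 221.131.192.87) does not contain 221.131.193.87
  221.131.197.0/24 (221.131.197.0 - 221.131.197.255) does not contain 221.131.193.87
  221.131.64.0/22 (221.131.64.0 - 221.131.67.255) does not contain 221.131.193.87
Longest matching prefix is /19 -> interface GigabitEthernet0/3.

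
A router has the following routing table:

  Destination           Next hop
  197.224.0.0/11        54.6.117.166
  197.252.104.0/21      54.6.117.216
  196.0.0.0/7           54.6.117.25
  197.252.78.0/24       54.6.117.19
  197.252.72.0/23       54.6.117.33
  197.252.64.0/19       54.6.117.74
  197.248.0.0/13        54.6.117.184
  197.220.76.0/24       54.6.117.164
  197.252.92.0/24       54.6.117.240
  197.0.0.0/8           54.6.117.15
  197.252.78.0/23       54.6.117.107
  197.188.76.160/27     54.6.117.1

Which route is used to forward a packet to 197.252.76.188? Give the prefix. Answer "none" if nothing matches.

Entries matching 197.252.76.188:
  196.0.0.0/7 (196.0.0.0 - 197.255.255.255)
  197.0.0.0/8 (197.0.0.0 - 197.255.255.255)
  197.224.0.0/11 (197.224.0.0 - 197.255.255.255)
  197.248.0.0/13 (197.248.0.0 - 197.255.255.255)
  197.252.64.0/19 (197.252.64.0 - 197.252.95.255)
Most specific is 197.252.64.0/19.

197.252.64.0/19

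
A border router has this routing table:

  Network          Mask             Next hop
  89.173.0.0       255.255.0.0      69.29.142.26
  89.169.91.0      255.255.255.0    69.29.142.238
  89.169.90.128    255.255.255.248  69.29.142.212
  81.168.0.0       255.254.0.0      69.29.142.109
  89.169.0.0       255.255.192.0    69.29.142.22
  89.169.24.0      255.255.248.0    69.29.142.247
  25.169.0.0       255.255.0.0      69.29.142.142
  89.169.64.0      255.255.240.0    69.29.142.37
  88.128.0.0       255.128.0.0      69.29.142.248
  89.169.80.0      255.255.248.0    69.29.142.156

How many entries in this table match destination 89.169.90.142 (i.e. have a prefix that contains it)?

0

No listed prefix contains 89.169.90.142.
Total matching entries: 0.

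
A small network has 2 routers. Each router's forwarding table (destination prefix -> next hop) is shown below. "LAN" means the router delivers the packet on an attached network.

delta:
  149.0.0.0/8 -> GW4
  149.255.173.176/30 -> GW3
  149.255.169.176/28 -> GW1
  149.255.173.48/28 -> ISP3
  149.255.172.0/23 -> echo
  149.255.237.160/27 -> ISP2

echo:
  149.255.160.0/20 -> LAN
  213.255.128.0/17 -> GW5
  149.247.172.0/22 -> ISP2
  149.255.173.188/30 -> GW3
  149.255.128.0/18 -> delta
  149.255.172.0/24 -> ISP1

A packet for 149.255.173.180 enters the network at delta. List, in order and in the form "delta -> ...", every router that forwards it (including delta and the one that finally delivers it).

At delta: longest match for 149.255.173.180 is 149.255.172.0/23 -> echo
At echo: longest match for 149.255.173.180 is 149.255.160.0/20 -> LAN

delta -> echo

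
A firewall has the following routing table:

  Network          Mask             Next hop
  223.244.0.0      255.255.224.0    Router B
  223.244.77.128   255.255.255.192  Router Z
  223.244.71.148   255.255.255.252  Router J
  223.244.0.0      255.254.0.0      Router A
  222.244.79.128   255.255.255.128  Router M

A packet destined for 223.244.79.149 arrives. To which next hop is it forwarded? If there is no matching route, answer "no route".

Router A

Routes whose prefix contains 223.244.79.149:
  223.244.0.0/15 (223.244.0.0 - 223.245.255.255) -> Router A
More-specific entries that do NOT match:
  223.244.71.148/30 (223.244.71.148 - 223.244.71.151) does not contain 223.244.79.149
  223.244.77.128/26 (223.244.77.128 - 223.244.77.191) does not contain 223.244.79.149
  222.244.79.128/25 (222.244.79.128 - 222.244.79.255) does not contain 223.244.79.149
  223.244.0.0/19 (223.244.0.0 - 223.244.31.255) does not contain 223.244.79.149
Longest matching prefix is /15 -> next hop Router A.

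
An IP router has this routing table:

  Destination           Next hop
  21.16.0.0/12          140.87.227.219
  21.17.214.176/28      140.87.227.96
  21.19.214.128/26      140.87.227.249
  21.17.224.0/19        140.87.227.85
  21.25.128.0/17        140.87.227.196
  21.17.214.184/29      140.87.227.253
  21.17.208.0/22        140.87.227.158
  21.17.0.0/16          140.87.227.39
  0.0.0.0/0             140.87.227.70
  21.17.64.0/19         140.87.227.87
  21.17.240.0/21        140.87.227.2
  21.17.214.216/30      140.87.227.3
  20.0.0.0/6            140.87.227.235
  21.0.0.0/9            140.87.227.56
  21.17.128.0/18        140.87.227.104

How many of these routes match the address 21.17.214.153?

Prefixes containing 21.17.214.153:
  0.0.0.0/0 (default, matches everything)
  20.0.0.0/6 (20.0.0.0 - 23.255.255.255)
  21.0.0.0/9 (21.0.0.0 - 21.127.255.255)
  21.16.0.0/12 (21.16.0.0 - 21.31.255.255)
  21.17.0.0/16 (21.17.0.0 - 21.17.255.255)
Total matching entries: 5.

5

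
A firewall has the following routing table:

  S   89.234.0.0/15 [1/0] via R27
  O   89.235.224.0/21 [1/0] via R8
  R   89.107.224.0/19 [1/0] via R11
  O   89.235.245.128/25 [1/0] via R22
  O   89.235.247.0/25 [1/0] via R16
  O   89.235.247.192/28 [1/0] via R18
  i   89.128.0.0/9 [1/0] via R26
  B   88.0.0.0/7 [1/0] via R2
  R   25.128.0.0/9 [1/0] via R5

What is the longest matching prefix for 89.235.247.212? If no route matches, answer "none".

Entries matching 89.235.247.212:
  88.0.0.0/7 (88.0.0.0 - 89.255.255.255)
  89.128.0.0/9 (89.128.0.0 - 89.255.255.255)
  89.234.0.0/15 (89.234.0.0 - 89.235.255.255)
Most specific is 89.234.0.0/15.

89.234.0.0/15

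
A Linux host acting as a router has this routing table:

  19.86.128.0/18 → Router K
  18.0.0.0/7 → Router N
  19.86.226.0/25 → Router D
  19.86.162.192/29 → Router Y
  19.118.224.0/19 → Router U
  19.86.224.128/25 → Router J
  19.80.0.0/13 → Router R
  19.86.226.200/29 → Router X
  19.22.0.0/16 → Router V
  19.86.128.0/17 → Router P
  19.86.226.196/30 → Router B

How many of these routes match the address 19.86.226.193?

Prefixes containing 19.86.226.193:
  18.0.0.0/7 (18.0.0.0 - 19.255.255.255)
  19.80.0.0/13 (19.80.0.0 - 19.87.255.255)
  19.86.128.0/17 (19.86.128.0 - 19.86.255.255)
Total matching entries: 3.

3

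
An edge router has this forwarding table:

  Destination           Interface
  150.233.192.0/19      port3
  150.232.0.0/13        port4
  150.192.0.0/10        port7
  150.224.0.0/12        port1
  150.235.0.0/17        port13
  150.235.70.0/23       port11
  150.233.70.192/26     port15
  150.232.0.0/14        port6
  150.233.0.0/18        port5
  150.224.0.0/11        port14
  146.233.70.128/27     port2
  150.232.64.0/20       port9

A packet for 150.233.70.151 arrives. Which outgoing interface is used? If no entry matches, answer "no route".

port6

Routes whose prefix contains 150.233.70.151:
  150.192.0.0/10 (150.192.0.0 - 150.255.255.255) -> port7
  150.224.0.0/11 (150.224.0.0 - 150.255.255.255) -> port14
  150.224.0.0/12 (150.224.0.0 - 150.239.255.255) -> port1
  150.232.0.0/13 (150.232.0.0 - 150.239.255.255) -> port4
  150.232.0.0/14 (150.232.0.0 - 150.235.255.255) -> port6
More-specific entries that do NOT match:
  146.233.70.128/27 (146.233.70.128 - 146.233.70.159) does not contain 150.233.70.151
  150.233.70.192/26 (150.233.70.192 - 150.233.70.255) does not contain 150.233.70.151
  150.235.70.0/23 (150.235.70.0 - 150.235.71.255) does not contain 150.233.70.151
  150.232.64.0/20 (150.232.64.0 - 150.232.79.255) does not contain 150.233.70.151
  150.233.192.0/19 (150.233.192.0 - 150.233.223.255) does not contain 150.233.70.151
  150.233.0.0/18 (150.233.0.0 - 150.233.63.255) does not contain 150.233.70.151
  150.235.0.0/17 (150.235.0.0 - 150.235.127.255) does not contain 150.233.70.151
Longest matching prefix is /14 -> interface port6.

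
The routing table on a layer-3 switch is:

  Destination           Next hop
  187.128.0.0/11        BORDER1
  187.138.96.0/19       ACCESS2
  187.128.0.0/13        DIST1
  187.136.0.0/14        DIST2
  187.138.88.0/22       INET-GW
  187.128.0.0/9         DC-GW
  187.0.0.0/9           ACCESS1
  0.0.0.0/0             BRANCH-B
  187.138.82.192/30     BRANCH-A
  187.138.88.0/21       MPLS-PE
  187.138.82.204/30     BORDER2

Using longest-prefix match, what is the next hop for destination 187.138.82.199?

DIST2

Routes whose prefix contains 187.138.82.199:
  0.0.0.0/0 (default, matches everything) -> BRANCH-B
  187.128.0.0/9 (187.128.0.0 - 187.255.255.255) -> DC-GW
  187.128.0.0/11 (187.128.0.0 - 187.159.255.255) -> BORDER1
  187.136.0.0/14 (187.136.0.0 - 187.139.255.255) -> DIST2
More-specific entries that do NOT match:
  187.138.82.192/30 (187.138.82.192 - 187.138.82.195) does not contain 187.138.82.199
  187.138.82.204/30 (187.138.82.204 - 187.138.82.207) does not contain 187.138.82.199
  187.138.88.0/22 (187.138.88.0 - 187.138.91.255) does not contain 187.138.82.199
  187.138.88.0/21 (187.138.88.0 - 187.138.95.255) does not contain 187.138.82.199
  187.138.96.0/19 (187.138.96.0 - 187.138.127.255) does not contain 187.138.82.199
Longest matching prefix is /14 -> next hop DIST2.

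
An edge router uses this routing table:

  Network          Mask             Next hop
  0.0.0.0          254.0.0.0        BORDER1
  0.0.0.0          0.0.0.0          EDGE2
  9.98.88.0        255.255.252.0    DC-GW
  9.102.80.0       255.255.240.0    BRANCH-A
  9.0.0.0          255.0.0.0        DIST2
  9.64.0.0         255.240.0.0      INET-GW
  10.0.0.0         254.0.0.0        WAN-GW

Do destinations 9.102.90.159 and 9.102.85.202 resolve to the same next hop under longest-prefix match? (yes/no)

yes

9.102.90.159: longest match 9.102.80.0/20 -> BRANCH-A
9.102.85.202: longest match 9.102.80.0/20 -> BRANCH-A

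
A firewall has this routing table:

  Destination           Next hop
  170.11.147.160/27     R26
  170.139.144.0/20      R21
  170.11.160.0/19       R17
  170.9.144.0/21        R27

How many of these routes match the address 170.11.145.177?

0

No listed prefix contains 170.11.145.177.
Total matching entries: 0.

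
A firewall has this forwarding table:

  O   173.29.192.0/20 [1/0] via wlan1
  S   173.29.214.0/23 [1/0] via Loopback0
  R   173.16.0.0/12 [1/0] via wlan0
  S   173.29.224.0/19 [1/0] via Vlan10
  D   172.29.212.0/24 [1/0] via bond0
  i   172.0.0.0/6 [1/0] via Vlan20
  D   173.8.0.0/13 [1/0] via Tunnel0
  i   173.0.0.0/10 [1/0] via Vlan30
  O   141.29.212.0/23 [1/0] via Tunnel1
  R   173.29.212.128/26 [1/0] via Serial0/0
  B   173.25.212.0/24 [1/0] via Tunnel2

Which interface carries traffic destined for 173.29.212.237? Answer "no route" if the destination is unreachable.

Routes whose prefix contains 173.29.212.237:
  172.0.0.0/6 (172.0.0.0 - 175.255.255.255) -> Vlan20
  173.0.0.0/10 (173.0.0.0 - 173.63.255.255) -> Vlan30
  173.16.0.0/12 (173.16.0.0 - 173.31.255.255) -> wlan0
More-specific entries that do NOT match:
  173.29.212.128/26 (173.29.212.128 - 173.29.212.191) does not contain 173.29.212.237
  172.29.212.0/24 (172.29.212.0 - 172.29.212.255) does not contain 173.29.212.237
  173.25.212.0/24 (173.25.212.0 - 173.25.212.255) does not contain 173.29.212.237
  173.29.214.0/23 (173.29.214.0 - 173.29.215.255) does not contain 173.29.212.237
  141.29.212.0/23 (141.29.212.0 - 141.29.213.255) does not contain 173.29.212.237
  173.29.192.0/20 (173.29.192.0 - 173.29.207.255) does not contain 173.29.212.237
  173.29.224.0/19 (173.29.224.0 - 173.29.255.255) does not contain 173.29.212.237
  173.8.0.0/13 (173.8.0.0 - 173.15.255.255) does not contain 173.29.212.237
Longest matching prefix is /12 -> interface wlan0.

wlan0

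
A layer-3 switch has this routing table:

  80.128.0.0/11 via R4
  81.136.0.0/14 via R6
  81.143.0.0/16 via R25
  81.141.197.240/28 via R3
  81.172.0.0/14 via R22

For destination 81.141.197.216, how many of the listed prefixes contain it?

No listed prefix contains 81.141.197.216.
Total matching entries: 0.

0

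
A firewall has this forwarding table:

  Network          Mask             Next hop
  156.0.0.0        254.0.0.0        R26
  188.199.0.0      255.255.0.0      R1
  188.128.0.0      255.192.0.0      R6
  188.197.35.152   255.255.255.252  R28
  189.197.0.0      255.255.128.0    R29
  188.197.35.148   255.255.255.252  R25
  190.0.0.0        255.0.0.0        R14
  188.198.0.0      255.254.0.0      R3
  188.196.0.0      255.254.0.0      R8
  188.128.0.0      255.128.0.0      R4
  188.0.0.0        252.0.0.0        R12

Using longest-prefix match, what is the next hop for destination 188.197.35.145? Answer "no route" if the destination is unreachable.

R8

Routes whose prefix contains 188.197.35.145:
  188.0.0.0/6 (188.0.0.0 - 191.255.255.255) -> R12
  188.128.0.0/9 (188.128.0.0 - 188.255.255.255) -> R4
  188.196.0.0/15 (188.196.0.0 - 188.197.255.255) -> R8
More-specific entries that do NOT match:
  188.197.35.152/30 (188.197.35.152 - 188.197.35.155) does not contain 188.197.35.145
  188.197.35.148/30 (188.197.35.148 - 188.197.35.151) does not contain 188.197.35.145
  189.197.0.0/17 (189.197.0.0 - 189.197.127.255) does not contain 188.197.35.145
  188.199.0.0/16 (188.199.0.0 - 188.199.255.255) does not contain 188.197.35.145
Longest matching prefix is /15 -> next hop R8.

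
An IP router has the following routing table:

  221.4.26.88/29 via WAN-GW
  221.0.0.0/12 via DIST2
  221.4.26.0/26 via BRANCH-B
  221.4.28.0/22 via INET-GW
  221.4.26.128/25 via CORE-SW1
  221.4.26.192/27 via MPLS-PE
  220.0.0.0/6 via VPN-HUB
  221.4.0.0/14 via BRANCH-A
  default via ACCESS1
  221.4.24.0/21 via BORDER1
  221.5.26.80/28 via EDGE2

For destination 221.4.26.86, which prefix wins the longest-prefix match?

Entries matching 221.4.26.86:
  0.0.0.0/0 (default, matches everything)
  220.0.0.0/6 (220.0.0.0 - 223.255.255.255)
  221.0.0.0/12 (221.0.0.0 - 221.15.255.255)
  221.4.0.0/14 (221.4.0.0 - 221.7.255.255)
  221.4.24.0/21 (221.4.24.0 - 221.4.31.255)
Most specific is 221.4.24.0/21.

221.4.24.0/21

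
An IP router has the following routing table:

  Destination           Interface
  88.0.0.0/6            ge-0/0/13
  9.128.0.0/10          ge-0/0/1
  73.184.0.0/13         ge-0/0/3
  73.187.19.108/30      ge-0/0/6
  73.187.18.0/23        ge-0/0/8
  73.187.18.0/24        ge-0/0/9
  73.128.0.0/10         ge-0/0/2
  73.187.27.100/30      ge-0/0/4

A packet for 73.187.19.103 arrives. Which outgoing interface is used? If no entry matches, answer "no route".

ge-0/0/8

Routes whose prefix contains 73.187.19.103:
  73.128.0.0/10 (73.128.0.0 - 73.191.255.255) -> ge-0/0/2
  73.184.0.0/13 (73.184.0.0 - 73.191.255.255) -> ge-0/0/3
  73.187.18.0/23 (73.187.18.0 - 73.187.19.255) -> ge-0/0/8
More-specific entries that do NOT match:
  73.187.19.108/30 (73.187.19.108 - 73.187.19.111) does not contain 73.187.19.103
  73.187.27.100/30 (73.187.27.100 - 73.187.27.103) does not contain 73.187.19.103
  73.187.18.0/24 (73.187.18.0 - 73.187.18.255) does not contain 73.187.19.103
Longest matching prefix is /23 -> interface ge-0/0/8.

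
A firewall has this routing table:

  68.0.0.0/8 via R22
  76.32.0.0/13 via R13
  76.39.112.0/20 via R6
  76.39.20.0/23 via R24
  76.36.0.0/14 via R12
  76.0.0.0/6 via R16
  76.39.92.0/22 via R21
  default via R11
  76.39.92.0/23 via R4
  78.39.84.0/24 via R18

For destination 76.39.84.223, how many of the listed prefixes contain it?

4

Prefixes containing 76.39.84.223:
  0.0.0.0/0 (default, matches everything)
  76.0.0.0/6 (76.0.0.0 - 79.255.255.255)
  76.32.0.0/13 (76.32.0.0 - 76.39.255.255)
  76.36.0.0/14 (76.36.0.0 - 76.39.255.255)
Total matching entries: 4.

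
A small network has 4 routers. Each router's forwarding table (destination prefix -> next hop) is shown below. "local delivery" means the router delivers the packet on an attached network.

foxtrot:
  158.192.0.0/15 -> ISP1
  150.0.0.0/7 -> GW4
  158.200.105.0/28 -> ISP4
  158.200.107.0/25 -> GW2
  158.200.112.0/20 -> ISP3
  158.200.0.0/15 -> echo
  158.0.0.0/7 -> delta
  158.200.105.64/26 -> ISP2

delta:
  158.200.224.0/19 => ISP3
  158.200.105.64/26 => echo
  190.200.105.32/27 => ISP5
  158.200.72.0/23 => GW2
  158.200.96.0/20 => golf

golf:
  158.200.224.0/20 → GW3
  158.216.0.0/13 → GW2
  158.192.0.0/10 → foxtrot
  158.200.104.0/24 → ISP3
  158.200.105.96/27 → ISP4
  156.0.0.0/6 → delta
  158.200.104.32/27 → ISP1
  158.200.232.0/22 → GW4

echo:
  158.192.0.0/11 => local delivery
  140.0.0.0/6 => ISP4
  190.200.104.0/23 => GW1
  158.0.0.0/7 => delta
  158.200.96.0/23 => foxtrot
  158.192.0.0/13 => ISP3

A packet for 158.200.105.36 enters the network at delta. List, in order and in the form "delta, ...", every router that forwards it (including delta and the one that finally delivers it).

At delta: longest match for 158.200.105.36 is 158.200.96.0/20 -> golf
At golf: longest match for 158.200.105.36 is 158.192.0.0/10 -> foxtrot
At foxtrot: longest match for 158.200.105.36 is 158.200.0.0/15 -> echo
At echo: longest match for 158.200.105.36 is 158.192.0.0/11 -> local delivery

delta, golf, foxtrot, echo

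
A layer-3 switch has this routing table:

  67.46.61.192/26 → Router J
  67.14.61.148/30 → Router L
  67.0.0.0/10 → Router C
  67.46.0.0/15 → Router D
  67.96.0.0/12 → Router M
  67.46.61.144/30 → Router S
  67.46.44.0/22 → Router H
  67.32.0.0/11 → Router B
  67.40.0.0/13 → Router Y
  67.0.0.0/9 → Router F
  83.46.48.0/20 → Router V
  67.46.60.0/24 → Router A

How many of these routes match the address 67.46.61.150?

Prefixes containing 67.46.61.150:
  67.0.0.0/9 (67.0.0.0 - 67.127.255.255)
  67.0.0.0/10 (67.0.0.0 - 67.63.255.255)
  67.32.0.0/11 (67.32.0.0 - 67.63.255.255)
  67.40.0.0/13 (67.40.0.0 - 67.47.255.255)
  67.46.0.0/15 (67.46.0.0 - 67.47.255.255)
Total matching entries: 5.

5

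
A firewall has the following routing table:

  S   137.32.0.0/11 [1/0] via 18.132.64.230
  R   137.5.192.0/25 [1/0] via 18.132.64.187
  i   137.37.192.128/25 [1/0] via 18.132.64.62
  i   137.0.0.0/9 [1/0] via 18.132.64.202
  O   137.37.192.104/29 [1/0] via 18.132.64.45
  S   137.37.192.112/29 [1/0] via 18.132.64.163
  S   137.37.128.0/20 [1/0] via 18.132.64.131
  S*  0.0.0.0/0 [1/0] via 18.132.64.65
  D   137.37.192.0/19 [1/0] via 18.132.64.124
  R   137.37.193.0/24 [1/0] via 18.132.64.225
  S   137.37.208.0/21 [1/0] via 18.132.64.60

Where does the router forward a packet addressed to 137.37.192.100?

Routes whose prefix contains 137.37.192.100:
  0.0.0.0/0 (default, matches everything) -> 18.132.64.65
  137.0.0.0/9 (137.0.0.0 - 137.127.255.255) -> 18.132.64.202
  137.32.0.0/11 (137.32.0.0 - 137.63.255.255) -> 18.132.64.230
  137.37.192.0/19 (137.37.192.0 - 137.37.223.255) -> 18.132.64.124
More-specific entries that do NOT match:
  137.37.192.104/29 (137.37.192.104 - 137.37.192.111) does not contain 137.37.192.100
  137.37.192.112/29 (137.37.192.112 - 137.37.192.119) does not contain 137.37.192.100
  137.5.192.0/25 (137.5.192.0 - 137.5.192.127) does not contain 137.37.192.100
  137.37.192.128/25 (137.37.192.128 - 137.37.192.255) does not contain 137.37.192.100
  137.37.193.0/24 (137.37.193.0 - 137.37.193.255) does not contain 137.37.192.100
  137.37.208.0/21 (137.37.208.0 - 137.37.215.255) does not contain 137.37.192.100
  137.37.128.0/20 (137.37.128.0 - 137.37.143.255) does not contain 137.37.192.100
Longest matching prefix is /19 -> next hop 18.132.64.124.

18.132.64.124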